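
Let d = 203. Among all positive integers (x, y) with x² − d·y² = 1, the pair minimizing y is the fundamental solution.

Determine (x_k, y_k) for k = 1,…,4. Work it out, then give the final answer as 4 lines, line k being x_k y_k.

57 4
6497 456
740601 51980
84422017 5925264

√203 → a₀=14, period (4,28); ℓ=2 even so k=1
i=0: a=14 ⇒ p=14, q=1
i=1: a=4 ⇒ p=57, q=4
fundamental: x₁=57, y₁=4  (since 3249 − 203·16 = 1)
(x_2, y_2) = (57·57 + 203·4·4, 57·4 + 4·57) = (6497, 456)
(x_3, y_3) = (57·6497 + 203·4·456, 57·456 + 4·6497) = (740601, 51980)
(x_4, y_4) = (57·740601 + 203·4·51980, 57·51980 + 4·740601) = (84422017, 5925264)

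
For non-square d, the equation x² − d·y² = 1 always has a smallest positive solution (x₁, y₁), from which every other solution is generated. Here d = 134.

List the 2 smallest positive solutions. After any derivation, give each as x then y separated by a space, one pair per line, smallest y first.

145925 12606
42588211249 3679061100

d=134: √d = [11; 1,1,2,1,3,…,1,1,22] (ℓ=14, even), read p_13/q_13
step 0: (11, 1)  from 11·(1,0) + (0,1)
…
step 4: (81, 7)  from 1·(58,5) + (23,2)
…
step 6: (382, 33)  from 1·(301,26) + (81,7)
…
step 9: (17630, 1523)  from 3·(4503,389) + (4121,356)
step 10: (22133, 1912)  from 1·(17630,1523) + (4503,389)
step 11: (61896, 5347)  from 2·(22133,1912) + (17630,1523)
step 12: (84029, 7259)  from 1·(61896,5347) + (22133,1912)
step 13: (145925, 12606)  from 1·(84029,7259) + (61896,5347)
→ (145925, 12606).  Check: 145925²=21294105625, 134·12606²=21294105624, difference 1.
(x_2, y_2) = (145925·145925 + 134·12606·12606, 145925·12606 + 12606·145925) = (42588211249, 3679061100)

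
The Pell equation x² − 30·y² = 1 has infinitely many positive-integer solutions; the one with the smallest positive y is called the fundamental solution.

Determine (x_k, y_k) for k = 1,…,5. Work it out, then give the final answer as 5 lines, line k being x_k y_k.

11 2
241 44
5291 966
116161 21208
2550251 465610

d=30: √d = [5; 2,10] (ℓ=2, even), read p_1/q_1
step 0: (5, 1)  from 5·(1,0) + (0,1)
step 1: (11, 2)  from 2·(5,1) + (1,0)
→ (11, 2).  Check: 11²=121, 30·2²=120, difference 1.
(x_2, y_2) = (11·11 + 30·2·2, 11·2 + 2·11) = (241, 44)
(x_3, y_3) = (11·241 + 30·2·44, 11·44 + 2·241) = (5291, 966)
(x_4, y_4) = (11·5291 + 30·2·966, 11·966 + 2·5291) = (116161, 21208)
(x_5, y_5) = (11·116161 + 30·2·21208, 11·21208 + 2·116161) = (2550251, 465610)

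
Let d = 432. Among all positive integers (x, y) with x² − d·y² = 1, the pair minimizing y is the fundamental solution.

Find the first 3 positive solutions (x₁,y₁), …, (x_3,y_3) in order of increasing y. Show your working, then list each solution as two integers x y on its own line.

1351 65
3650401 175630
9863382151 474552195

[20; 1,3,1,1,1,3,1,40] for √432; ℓ=8 ⇒ convergent index 7
i=0: a=20 ⇒ p=20, q=1
i=1: a=1 ⇒ p=21, q=1
i=2: a=3 ⇒ p=83, q=4
…
i=4: a=1 ⇒ p=187, q=9
i=5: a=1 ⇒ p=291, q=14
i=6: a=3 ⇒ p=1060, q=51
i=7: a=1 ⇒ p=1351, q=65
(x₁, y₁) = (1351, 65);  1351² − 432·65² = 1 ✓
(1351+65√432)^2 = 3650401 + 175630√432
(1351+65√432)^3 = 9863382151 + 474552195√432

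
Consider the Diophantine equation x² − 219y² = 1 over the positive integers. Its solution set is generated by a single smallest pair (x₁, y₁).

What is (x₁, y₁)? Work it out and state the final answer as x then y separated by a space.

√219 → a₀=14, period (1,3,1,28); ℓ=4 even so k=3
i=0: a=14 ⇒ p=14, q=1
i=1: a=1 ⇒ p=15, q=1
i=2: a=3 ⇒ p=59, q=4
i=3: a=1 ⇒ p=74, q=5
(x₁, y₁) = (74, 5);  74² − 219·5² = 1 ✓

74 5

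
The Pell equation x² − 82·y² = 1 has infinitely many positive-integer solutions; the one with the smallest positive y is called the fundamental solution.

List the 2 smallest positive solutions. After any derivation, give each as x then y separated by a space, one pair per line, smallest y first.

√82 = [9; 18, …], period ℓ=1 (odd) → k=1
step 0: (9, 1)  from 9·(1,0) + (0,1)
step 1: (163, 18)  from 18·(9,1) + (1,0)
fundamental: x₁=163, y₁=18  (since 26569 − 82·324 = 1)
n=2: (163,18)∘(163,18) = (163·163+82·18·18, 163·18+18·163) = (53137,5868)

163 18
53137 5868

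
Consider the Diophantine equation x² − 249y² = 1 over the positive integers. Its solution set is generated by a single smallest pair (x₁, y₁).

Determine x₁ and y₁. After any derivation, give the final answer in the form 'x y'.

d=249: √d = [15; 1,3,1,1,5,…,3,1,30] (ℓ=16, even), read p_15/q_15
a_0=15:  p_0=15·1+0=15,  q_0=15·0+1=1
…
a_3=1:  p_3=1·63+16=79,  q_3=1·4+1=5
a_4=1:  p_4=1·79+63=142,  q_4=1·5+4=9
…
a_10=1:  p_10=1·113835+36751=150586,  q_10=1·7214+2329=9543
…
a_14=3:  p_14=3·1884116+1017351=6669699,  q_14=3·119401+64472=422675
a_15=1:  p_15=1·6669699+1884116=8553815,  q_15=1·422675+119401=542076
→ (8553815, 542076).  Check: 8553815²=73167751054225, 249·542076²=73167751054224, difference 1.

8553815 542076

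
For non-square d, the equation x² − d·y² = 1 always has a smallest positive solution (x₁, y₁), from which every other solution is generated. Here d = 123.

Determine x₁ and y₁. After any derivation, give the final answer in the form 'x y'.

122 11

√123 → a₀=11, period (11,22); ℓ=2 even so k=1
step 0: (11, 1)  from 11·(1,0) + (0,1)
step 1: (122, 11)  from 11·(11,1) + (1,0)
fundamental: x₁=122, y₁=11  (since 14884 − 123·121 = 1)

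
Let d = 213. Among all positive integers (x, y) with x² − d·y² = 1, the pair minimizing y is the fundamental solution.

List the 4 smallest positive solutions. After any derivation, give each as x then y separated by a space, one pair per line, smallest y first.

√213 = [14; 1,1,2,6,1,8,1,6,2,1,1,28, …], period ℓ=12 (even) → k=11
i=0: a=14 ⇒ p=14, q=1
i=1: a=1 ⇒ p=15, q=1
…
i=4: a=6 ⇒ p=467, q=32
i=5: a=1 ⇒ p=540, q=37
…
i=7: a=1 ⇒ p=5327, q=365
i=8: a=6 ⇒ p=36749, q=2518
…
i=10: a=1 ⇒ p=115574, q=7919
i=11: a=1 ⇒ p=194399, q=13320
fundamental: x₁=194399, y₁=13320  (since 37790971201 − 213·177422400 = 1)
(194399+13320√213)^2 = 75581942401 + 5178789360√213
(194399+13320√213)^3 = 29386108041429599 + 2013502945575960√213
(194399+13320√213)^4 = 11425260034216163289601 + 782845918228863306720√213

194399 13320
75581942401 5178789360
29386108041429599 2013502945575960
11425260034216163289601 782845918228863306720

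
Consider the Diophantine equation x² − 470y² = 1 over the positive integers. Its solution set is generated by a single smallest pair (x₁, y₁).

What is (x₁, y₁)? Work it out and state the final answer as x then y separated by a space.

1691 78

d=470: √d = [21; 1,2,8,2,1,42] (ℓ=6, even), read p_5/q_5
a_0=21:  p_0=21·1+0=21,  q_0=21·0+1=1
…
a_3=8:  p_3=8·65+22=542,  q_3=8·3+1=25
a_4=2:  p_4=2·542+65=1149,  q_4=2·25+3=53
a_5=1:  p_5=1·1149+542=1691,  q_5=1·53+25=78
(x₁, y₁) = (1691, 78);  1691² − 470·78² = 1 ✓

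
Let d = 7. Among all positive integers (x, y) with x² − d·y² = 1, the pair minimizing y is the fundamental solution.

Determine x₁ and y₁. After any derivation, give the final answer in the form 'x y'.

√7 → a₀=2, period (1,1,1,4); ℓ=4 even so k=3
k=0  a_k=2  p_k/q_k = 2/1
k=1  a_k=1  p_k/q_k = 3/1
k=2  a_k=1  p_k/q_k = 5/2
k=3  a_k=1  p_k/q_k = 8/3
→ (8, 3).  Check: 8²=64, 7·3²=63, difference 1.

8 3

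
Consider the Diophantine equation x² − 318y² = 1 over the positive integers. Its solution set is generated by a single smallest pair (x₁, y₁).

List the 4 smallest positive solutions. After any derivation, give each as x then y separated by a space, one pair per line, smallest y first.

107 6
22897 1284
4899851 274770
1048545217 58799496

[17; 1,4,1,34] for √318; ℓ=4 ⇒ convergent index 3
i=0: a=17 ⇒ p=17, q=1
…
i=2: a=4 ⇒ p=89, q=5
i=3: a=1 ⇒ p=107, q=6
(x₁, y₁) = (107, 6);  107² − 318·6² = 1 ✓
n=2: (107,6)∘(107,6) = (107·107+318·6·6, 107·6+6·107) = (22897,1284)
n=3: (22897,1284)∘(107,6) = (107·22897+318·6·1284, 107·1284+6·22897) = (4899851,274770)
n=4: (4899851,274770)∘(107,6) = (107·4899851+318·6·274770, 107·274770+6·4899851) = (1048545217,58799496)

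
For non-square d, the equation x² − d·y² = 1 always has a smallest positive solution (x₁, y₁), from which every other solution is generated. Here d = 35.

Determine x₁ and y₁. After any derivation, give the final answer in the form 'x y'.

6 1

d=35: √d = [5; 1,10] (ℓ=2, even), read p_1/q_1
k=0  a_k=5  p_k/q_k = 5/1
k=1  a_k=1  p_k/q_k = 6/1
→ (6, 1).  Check: 6²=36, 35·1²=35, difference 1.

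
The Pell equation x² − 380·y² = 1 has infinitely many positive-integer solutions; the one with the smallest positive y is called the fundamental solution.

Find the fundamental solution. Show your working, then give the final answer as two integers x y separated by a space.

39 2

d=380: √d = [19; 2,38] (ℓ=2, even), read p_1/q_1
step 0: (19, 1)  from 19·(1,0) + (0,1)
step 1: (39, 2)  from 2·(19,1) + (1,0)
(x₁, y₁) = (39, 2);  39² − 380·2² = 1 ✓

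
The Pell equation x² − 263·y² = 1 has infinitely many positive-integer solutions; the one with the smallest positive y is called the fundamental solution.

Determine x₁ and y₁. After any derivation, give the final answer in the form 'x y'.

d=263: √d = [16; 4,1,1,1,1,15,1,1,1,1,4,32] (ℓ=12, even), read p_11/q_11
k=0  a_k=16  p_k/q_k = 16/1
…
k=3  a_k=1  p_k/q_k = 146/9
…
k=5  a_k=1  p_k/q_k = 373/23
…
k=7  a_k=1  p_k/q_k = 6195/382
k=8  a_k=1  p_k/q_k = 12017/741
k=9  a_k=1  p_k/q_k = 18212/1123
k=10  a_k=1  p_k/q_k = 30229/1864
k=11  a_k=4  p_k/q_k = 139128/8579
(x₁, y₁) = (139128, 8579);  139128² − 263·8579² = 1 ✓

139128 8579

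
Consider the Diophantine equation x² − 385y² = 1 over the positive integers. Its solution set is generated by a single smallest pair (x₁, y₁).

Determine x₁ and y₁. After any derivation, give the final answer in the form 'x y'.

√385 → a₀=19, period (1,1,1,1,1,…,1,1,38); ℓ=16 even so k=15
k=0  a_k=19  p_k/q_k = 19/1
k=1  a_k=1  p_k/q_k = 20/1
k=2  a_k=1  p_k/q_k = 39/2
k=3  a_k=1  p_k/q_k = 59/3
k=4  a_k=1  p_k/q_k = 98/5
k=5  a_k=1  p_k/q_k = 157/8
k=6  a_k=3  p_k/q_k = 569/29
k=7  a_k=1  p_k/q_k = 726/37
k=8  a_k=2  p_k/q_k = 2021/103
k=9  a_k=1  p_k/q_k = 2747/140
k=10  a_k=3  p_k/q_k = 10262/523
k=11  a_k=1  p_k/q_k = 13009/663
…
k=14  a_k=1  p_k/q_k = 59551/3035
k=15  a_k=1  p_k/q_k = 95831/4884
→ (95831, 4884).  Check: 95831²=9183580561, 385·4884²=9183580560, difference 1.

95831 4884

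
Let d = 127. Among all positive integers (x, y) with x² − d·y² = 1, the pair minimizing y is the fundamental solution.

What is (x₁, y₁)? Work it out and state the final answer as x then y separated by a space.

4730624 419775

√127 → a₀=11, period (3,1,2,2,7,11,7,2,2,1,3,22); ℓ=12 even so k=11
k=0  a_k=11  p_k/q_k = 11/1
…
k=3  a_k=2  p_k/q_k = 124/11
k=4  a_k=2  p_k/q_k = 293/26
…
k=6  a_k=11  p_k/q_k = 24218/2149
k=7  a_k=7  p_k/q_k = 171701/15236
k=8  a_k=2  p_k/q_k = 367620/32621
…
k=10  a_k=1  p_k/q_k = 1274561/113099
k=11  a_k=3  p_k/q_k = 4730624/419775
fundamental: x₁=4730624, y₁=419775  (since 22378803429376 − 127·176211050625 = 1)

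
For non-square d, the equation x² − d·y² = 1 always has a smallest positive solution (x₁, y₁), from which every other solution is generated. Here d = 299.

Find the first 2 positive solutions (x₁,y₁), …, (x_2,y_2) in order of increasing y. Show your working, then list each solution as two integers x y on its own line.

[17; 3,2,3,34] for √299; ℓ=4 ⇒ convergent index 3
a_0=17:  p_0=17·1+0=17,  q_0=17·0+1=1
a_1=3:  p_1=3·17+1=52,  q_1=3·1+0=3
a_2=2:  p_2=2·52+17=121,  q_2=2·3+1=7
a_3=3:  p_3=3·121+52=415,  q_3=3·7+3=24
→ (415, 24).  Check: 415²=172225, 299·24²=172224, difference 1.
(x_2, y_2) = (415·415 + 299·24·24, 415·24 + 24·415) = (344449, 19920)

415 24
344449 19920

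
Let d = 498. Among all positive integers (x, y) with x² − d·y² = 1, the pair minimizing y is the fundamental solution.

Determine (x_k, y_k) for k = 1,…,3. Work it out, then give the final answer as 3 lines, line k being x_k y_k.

179777 8056
64639539457 2896567024
23241404969742401 1041472259739240

d=498: √d = [22; 3,6,22,6,3,44] (ℓ=6, even), read p_5/q_5
step 0: (22, 1)  from 22·(1,0) + (0,1)
…
step 4: (56794, 2545)  from 6·(9395,421) + (424,19)
step 5: (179777, 8056)  from 3·(56794,2545) + (9395,421)
(x₁, y₁) = (179777, 8056);  179777² − 498·8056² = 1 ✓
k=2:  x_2 = 179777·179777+498·8056·8056 = 64639539457,  y_2 = 179777·8056+8056·179777 = 2896567024
k=3:  x_3 = 179777·64639539457+498·8056·2896567024 = 23241404969742401,  y_3 = 179777·2896567024+8056·64639539457 = 1041472259739240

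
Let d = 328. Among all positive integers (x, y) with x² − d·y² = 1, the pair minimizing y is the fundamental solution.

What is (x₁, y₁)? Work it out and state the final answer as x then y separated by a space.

163 9

[18; 9,36] for √328; ℓ=2 ⇒ convergent index 1
k=0  a_k=18  p_k/q_k = 18/1
k=1  a_k=9  p_k/q_k = 163/9
fundamental: x₁=163, y₁=9  (since 26569 − 328·81 = 1)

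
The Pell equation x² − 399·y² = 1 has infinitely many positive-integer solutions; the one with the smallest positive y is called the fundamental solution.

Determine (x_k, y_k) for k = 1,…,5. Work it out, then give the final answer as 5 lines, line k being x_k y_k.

20 1
799 40
31940 1599
1276801 63920
51040100 2555201

√399 → a₀=19, period (1,38); ℓ=2 even so k=1
step 0: (19, 1)  from 19·(1,0) + (0,1)
step 1: (20, 1)  from 1·(19,1) + (1,0)
→ (20, 1).  Check: 20²=400, 399·1²=399, difference 1.
(x_2, y_2) = (20·20 + 399·1·1, 20·1 + 1·20) = (799, 40)
(x_3, y_3) = (20·799 + 399·1·40, 20·40 + 1·799) = (31940, 1599)
(x_4, y_4) = (20·31940 + 399·1·1599, 20·1599 + 1·31940) = (1276801, 63920)
(x_5, y_5) = (20·1276801 + 399·1·63920, 20·63920 + 1·1276801) = (51040100, 2555201)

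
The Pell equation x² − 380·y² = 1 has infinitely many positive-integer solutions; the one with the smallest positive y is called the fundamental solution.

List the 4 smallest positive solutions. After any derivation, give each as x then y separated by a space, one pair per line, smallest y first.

√380 → a₀=19, period (2,38); ℓ=2 even so k=1
a_0=19:  p_0=19·1+0=19,  q_0=19·0+1=1
a_1=2:  p_1=2·19+1=39,  q_1=2·1+0=2
(x₁, y₁) = (39, 2);  39² − 380·2² = 1 ✓
k=2:  x_2 = 39·39+380·2·2 = 3041,  y_2 = 39·2+2·39 = 156
k=3:  x_3 = 39·3041+380·2·156 = 237159,  y_3 = 39·156+2·3041 = 12166
k=4:  x_4 = 39·237159+380·2·12166 = 18495361,  y_4 = 39·12166+2·237159 = 948792

39 2
3041 156
237159 12166
18495361 948792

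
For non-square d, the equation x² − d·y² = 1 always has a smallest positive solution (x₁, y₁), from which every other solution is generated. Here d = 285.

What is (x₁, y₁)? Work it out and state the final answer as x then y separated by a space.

2431 144

√285 = [16; 1,7,2,7,1,32, …], period ℓ=6 (even) → k=5
k=0  a_k=16  p_k/q_k = 16/1
k=1  a_k=1  p_k/q_k = 17/1
k=2  a_k=7  p_k/q_k = 135/8
…
k=4  a_k=7  p_k/q_k = 2144/127
k=5  a_k=1  p_k/q_k = 2431/144
(x₁, y₁) = (2431, 144);  2431² − 285·144² = 1 ✓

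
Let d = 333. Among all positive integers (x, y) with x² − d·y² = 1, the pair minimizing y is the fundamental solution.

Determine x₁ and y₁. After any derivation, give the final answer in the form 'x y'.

√333 → a₀=18, period (4,36); ℓ=2 even so k=1
k=0  a_k=18  p_k/q_k = 18/1
k=1  a_k=4  p_k/q_k = 73/4
→ (73, 4).  Check: 73²=5329, 333·4²=5328, difference 1.

73 4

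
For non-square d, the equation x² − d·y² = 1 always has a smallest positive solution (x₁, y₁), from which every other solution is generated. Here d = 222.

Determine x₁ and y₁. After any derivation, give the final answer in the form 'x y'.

149 10

√222 → a₀=14, period (1,8,1,28); ℓ=4 even so k=3
a_0=14:  p_0=14·1+0=14,  q_0=14·0+1=1
…
a_2=8:  p_2=8·15+14=134,  q_2=8·1+1=9
a_3=1:  p_3=1·134+15=149,  q_3=1·9+1=10
→ (149, 10).  Check: 149²=22201, 222·10²=22200, difference 1.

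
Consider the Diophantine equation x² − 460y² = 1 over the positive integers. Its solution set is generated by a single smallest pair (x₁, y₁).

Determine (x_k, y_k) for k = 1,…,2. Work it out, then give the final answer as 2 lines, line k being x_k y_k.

√460 = [21; 2,4,3,1,2,10,2,1,3,4,2,42, …], period ℓ=12 (even) → k=11
step 0: (21, 1)  from 21·(1,0) + (0,1)
…
step 3: (622, 29)  from 3·(193,9) + (43,2)
…
step 5: (2252, 105)  from 2·(815,38) + (622,29)
step 6: (23335, 1088)  from 10·(2252,105) + (815,38)
…
step 9: (265693, 12388)  from 3·(72257,3369) + (48922,2281)
step 10: (1135029, 52921)  from 4·(265693,12388) + (72257,3369)
step 11: (2535751, 118230)  from 2·(1135029,52921) + (265693,12388)
fundamental: x₁=2535751, y₁=118230  (since 6430033134001 − 460·13978332900 = 1)
k=2:  x_2 = 2535751·2535751+460·118230·118230 = 12860066268001,  y_2 = 2535751·118230+118230·2535751 = 599603681460

2535751 118230
12860066268001 599603681460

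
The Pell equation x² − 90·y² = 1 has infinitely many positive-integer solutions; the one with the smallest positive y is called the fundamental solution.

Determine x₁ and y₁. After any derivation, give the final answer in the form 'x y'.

19 2

d=90: √d = [9; 2,18] (ℓ=2, even), read p_1/q_1
step 0: (9, 1)  from 9·(1,0) + (0,1)
step 1: (19, 2)  from 2·(9,1) + (1,0)
fundamental: x₁=19, y₁=2  (since 361 − 90·4 = 1)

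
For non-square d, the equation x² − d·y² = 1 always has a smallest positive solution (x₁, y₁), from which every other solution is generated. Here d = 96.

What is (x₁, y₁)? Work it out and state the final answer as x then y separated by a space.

d=96: √d = [9; 1,3,1,18] (ℓ=4, even), read p_3/q_3
a_0=9:  p_0=9·1+0=9,  q_0=9·0+1=1
a_1=1:  p_1=1·9+1=10,  q_1=1·1+0=1
a_2=3:  p_2=3·10+9=39,  q_2=3·1+1=4
a_3=1:  p_3=1·39+10=49,  q_3=1·4+1=5
fundamental: x₁=49, y₁=5  (since 2401 − 96·25 = 1)

49 5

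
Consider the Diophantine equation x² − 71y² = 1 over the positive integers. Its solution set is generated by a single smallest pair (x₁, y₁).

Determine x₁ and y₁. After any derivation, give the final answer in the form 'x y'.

d=71: √d = [8; 2,2,1,7,1,2,2,16] (ℓ=8, even), read p_7/q_7
step 0: (8, 1)  from 8·(1,0) + (0,1)
…
step 4: (455, 54)  from 7·(59,7) + (42,5)
…
step 6: (1483, 176)  from 2·(514,61) + (455,54)
step 7: (3480, 413)  from 2·(1483,176) + (514,61)
(x₁, y₁) = (3480, 413);  3480² − 71·413² = 1 ✓

3480 413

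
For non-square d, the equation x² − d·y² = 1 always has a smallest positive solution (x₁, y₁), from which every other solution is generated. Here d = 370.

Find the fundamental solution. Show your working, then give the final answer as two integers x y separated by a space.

d=370: √d = [19; 4,4,38] (ℓ=3, odd), read p_5/q_5
step 0: (19, 1)  from 19·(1,0) + (0,1)
…
step 4: (50339, 2617)  from 4·(12503,650) + (327,17)
step 5: (213859, 11118)  from 4·(50339,2617) + (12503,650)
(x₁, y₁) = (213859, 11118);  213859² − 370·11118² = 1 ✓

213859 11118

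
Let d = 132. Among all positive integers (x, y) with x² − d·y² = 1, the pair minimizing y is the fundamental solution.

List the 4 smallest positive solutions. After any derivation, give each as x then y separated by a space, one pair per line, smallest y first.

[11; 2,22] for √132; ℓ=2 ⇒ convergent index 1
k=0  a_k=11  p_k/q_k = 11/1
k=1  a_k=2  p_k/q_k = 23/2
(x₁, y₁) = (23, 2);  23² − 132·2² = 1 ✓
n=2: (23,2)∘(23,2) = (23·23+132·2·2, 23·2+2·23) = (1057,92)
n=3: (1057,92)∘(23,2) = (23·1057+132·2·92, 23·92+2·1057) = (48599,4230)
n=4: (48599,4230)∘(23,2) = (23·48599+132·2·4230, 23·4230+2·48599) = (2234497,194488)

23 2
1057 92
48599 4230
2234497 194488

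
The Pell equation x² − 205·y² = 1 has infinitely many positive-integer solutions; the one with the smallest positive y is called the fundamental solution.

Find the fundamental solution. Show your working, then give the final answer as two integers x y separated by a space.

d=205: √d = [14; 3,6,1,4,1,6,3,28] (ℓ=8, even), read p_7/q_7
a_0=14:  p_0=14·1+0=14,  q_0=14·0+1=1
a_1=3:  p_1=3·14+1=43,  q_1=3·1+0=3
…
a_4=4:  p_4=4·315+272=1532,  q_4=4·22+19=107
a_5=1:  p_5=1·1532+315=1847,  q_5=1·107+22=129
a_6=6:  p_6=6·1847+1532=12614,  q_6=6·129+107=881
a_7=3:  p_7=3·12614+1847=39689,  q_7=3·881+129=2772
fundamental: x₁=39689, y₁=2772  (since 1575216721 − 205·7683984 = 1)

39689 2772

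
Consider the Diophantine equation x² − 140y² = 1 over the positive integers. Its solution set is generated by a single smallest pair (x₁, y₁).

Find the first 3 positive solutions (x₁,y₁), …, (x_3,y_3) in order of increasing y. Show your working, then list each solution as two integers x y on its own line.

√140 = [11; 1,4,1,22, …], period ℓ=4 (even) → k=3
a_0=11:  p_0=11·1+0=11,  q_0=11·0+1=1
a_1=1:  p_1=1·11+1=12,  q_1=1·1+0=1
a_2=4:  p_2=4·12+11=59,  q_2=4·1+1=5
a_3=1:  p_3=1·59+12=71,  q_3=1·5+1=6
→ (71, 6).  Check: 71²=5041, 140·6²=5040, difference 1.
(x_2, y_2) = (71·71 + 140·6·6, 71·6 + 6·71) = (10081, 852)
(x_3, y_3) = (71·10081 + 140·6·852, 71·852 + 6·10081) = (1431431, 120978)

71 6
10081 852
1431431 120978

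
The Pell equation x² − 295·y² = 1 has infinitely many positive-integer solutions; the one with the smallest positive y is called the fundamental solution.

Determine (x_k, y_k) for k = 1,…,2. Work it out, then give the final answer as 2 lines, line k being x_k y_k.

[17; 5,1,2,3,2,6,2,3,2,1,5,34] for √295; ℓ=12 ⇒ convergent index 11
a_0=17:  p_0=17·1+0=17,  q_0=17·0+1=1
…
a_2=1:  p_2=1·86+17=103,  q_2=1·5+1=6
a_3=2:  p_3=2·103+86=292,  q_3=2·6+5=17
a_4=3:  p_4=3·292+103=979,  q_4=3·17+6=57
a_5=2:  p_5=2·979+292=2250,  q_5=2·57+17=131
a_6=6:  p_6=6·2250+979=14479,  q_6=6·131+57=843
a_7=2:  p_7=2·14479+2250=31208,  q_7=2·843+131=1817
a_8=3:  p_8=3·31208+14479=108103,  q_8=3·1817+843=6294
…
a_10=1:  p_10=1·247414+108103=355517,  q_10=1·14405+6294=20699
a_11=5:  p_11=5·355517+247414=2024999,  q_11=5·20699+14405=117900
→ (2024999, 117900).  Check: 2024999²=4100620950001, 295·117900²=4100620950000, difference 1.
(x_2, y_2) = (2024999·2024999 + 295·117900·117900, 2024999·117900 + 117900·2024999) = (8201241900001, 477494764200)

2024999 117900
8201241900001 477494764200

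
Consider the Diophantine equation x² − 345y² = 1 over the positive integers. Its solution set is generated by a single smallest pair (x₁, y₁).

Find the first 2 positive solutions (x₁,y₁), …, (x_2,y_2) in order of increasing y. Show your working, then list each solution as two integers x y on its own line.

[18; 1,1,2,1,6,1,2,1,1,36] for √345; ℓ=10 ⇒ convergent index 9
k=0  a_k=18  p_k/q_k = 18/1
k=1  a_k=1  p_k/q_k = 19/1
…
k=4  a_k=1  p_k/q_k = 130/7
…
k=6  a_k=1  p_k/q_k = 1003/54
k=7  a_k=2  p_k/q_k = 2879/155
k=8  a_k=1  p_k/q_k = 3882/209
k=9  a_k=1  p_k/q_k = 6761/364
(x₁, y₁) = (6761, 364);  6761² − 345·364² = 1 ✓
(6761+364√345)^2 = 91422241 + 4922008√345

6761 364
91422241 4922008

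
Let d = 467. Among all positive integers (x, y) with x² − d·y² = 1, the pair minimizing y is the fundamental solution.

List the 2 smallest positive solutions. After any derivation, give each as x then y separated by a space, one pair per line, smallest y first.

1625626 75225
5285319783751 244575431700

√467 = [21; 1,1,1,1,3,…,1,1,42, …], period ℓ=14 (even) → k=13
k=0  a_k=21  p_k/q_k = 21/1
k=1  a_k=1  p_k/q_k = 22/1
…
k=3  a_k=1  p_k/q_k = 65/3
k=4  a_k=1  p_k/q_k = 108/5
k=5  a_k=3  p_k/q_k = 389/18
…
k=8  a_k=3  p_k/q_k = 82767/3830
…
k=12  a_k=1  p_k/q_k = 991929/45901
k=13  a_k=1  p_k/q_k = 1625626/75225
fundamental: x₁=1625626, y₁=75225  (since 2642659891876 − 467·5658800625 = 1)
(1625626+75225√467)^2 = 5285319783751 + 244575431700√467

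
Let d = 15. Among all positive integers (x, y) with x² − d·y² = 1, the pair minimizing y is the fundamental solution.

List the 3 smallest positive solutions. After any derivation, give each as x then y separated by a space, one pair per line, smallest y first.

4 1
31 8
244 63

√15 → a₀=3, period (1,6); ℓ=2 even so k=1
k=0  a_k=3  p_k/q_k = 3/1
k=1  a_k=1  p_k/q_k = 4/1
(x₁, y₁) = (4, 1);  4² − 15·1² = 1 ✓
(4+1√15)^2 = 31 + 8√15
(4+1√15)^3 = 244 + 63√15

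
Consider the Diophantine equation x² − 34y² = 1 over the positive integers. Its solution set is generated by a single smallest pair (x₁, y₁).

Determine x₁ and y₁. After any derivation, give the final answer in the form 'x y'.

35 6

√34 = [5; 1,4,1,10, …], period ℓ=4 (even) → k=3
i=0: a=5 ⇒ p=5, q=1
i=1: a=1 ⇒ p=6, q=1
i=2: a=4 ⇒ p=29, q=5
i=3: a=1 ⇒ p=35, q=6
(x₁, y₁) = (35, 6);  35² − 34·6² = 1 ✓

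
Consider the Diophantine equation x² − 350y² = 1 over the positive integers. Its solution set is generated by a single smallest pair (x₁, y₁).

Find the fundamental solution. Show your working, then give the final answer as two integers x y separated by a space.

449 24

√350 → a₀=18, period (1,2,2,2,1,36); ℓ=6 even so k=5
k=0  a_k=18  p_k/q_k = 18/1
k=1  a_k=1  p_k/q_k = 19/1
…
k=3  a_k=2  p_k/q_k = 131/7
k=4  a_k=2  p_k/q_k = 318/17
k=5  a_k=1  p_k/q_k = 449/24
(x₁, y₁) = (449, 24);  449² − 350·24² = 1 ✓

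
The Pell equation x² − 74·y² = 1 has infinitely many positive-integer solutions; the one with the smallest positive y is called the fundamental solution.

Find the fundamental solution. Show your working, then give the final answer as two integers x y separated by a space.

√74 → a₀=8, period (1,1,1,1,16); ℓ=5 odd so k=9
k=0  a_k=8  p_k/q_k = 8/1
k=1  a_k=1  p_k/q_k = 9/1
k=2  a_k=1  p_k/q_k = 17/2
…
k=4  a_k=1  p_k/q_k = 43/5
k=5  a_k=16  p_k/q_k = 714/83
k=6  a_k=1  p_k/q_k = 757/88
…
k=8  a_k=1  p_k/q_k = 2228/259
k=9  a_k=1  p_k/q_k = 3699/430
(x₁, y₁) = (3699, 430);  3699² − 74·430² = 1 ✓

3699 430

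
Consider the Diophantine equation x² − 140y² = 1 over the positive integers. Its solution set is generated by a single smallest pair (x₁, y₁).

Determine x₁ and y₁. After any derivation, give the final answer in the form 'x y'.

[11; 1,4,1,22] for √140; ℓ=4 ⇒ convergent index 3
i=0: a=11 ⇒ p=11, q=1
i=1: a=1 ⇒ p=12, q=1
i=2: a=4 ⇒ p=59, q=5
i=3: a=1 ⇒ p=71, q=6
(x₁, y₁) = (71, 6);  71² − 140·6² = 1 ✓

71 6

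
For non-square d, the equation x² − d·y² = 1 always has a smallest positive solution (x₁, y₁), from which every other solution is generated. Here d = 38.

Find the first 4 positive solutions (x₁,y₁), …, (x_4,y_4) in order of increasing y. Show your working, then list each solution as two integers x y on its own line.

d=38: √d = [6; 6,12] (ℓ=2, even), read p_1/q_1
k=0  a_k=6  p_k/q_k = 6/1
k=1  a_k=6  p_k/q_k = 37/6
fundamental: x₁=37, y₁=6  (since 1369 − 38·36 = 1)
n=2: (37,6)∘(37,6) = (37·37+38·6·6, 37·6+6·37) = (2737,444)
n=3: (2737,444)∘(37,6) = (37·2737+38·6·444, 37·444+6·2737) = (202501,32850)
n=4: (202501,32850)∘(37,6) = (37·202501+38·6·32850, 37·32850+6·202501) = (14982337,2430456)

37 6
2737 444
202501 32850
14982337 2430456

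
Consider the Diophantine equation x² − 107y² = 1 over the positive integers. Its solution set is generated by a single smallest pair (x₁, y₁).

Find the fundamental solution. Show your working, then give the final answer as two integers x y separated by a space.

d=107: √d = [10; 2,1,9,1,2,20] (ℓ=6, even), read p_5/q_5
a_0=10:  p_0=10·1+0=10,  q_0=10·0+1=1
…
a_3=9:  p_3=9·31+21=300,  q_3=9·3+2=29
a_4=1:  p_4=1·300+31=331,  q_4=1·29+3=32
a_5=2:  p_5=2·331+300=962,  q_5=2·32+29=93
(x₁, y₁) = (962, 93);  962² − 107·93² = 1 ✓

962 93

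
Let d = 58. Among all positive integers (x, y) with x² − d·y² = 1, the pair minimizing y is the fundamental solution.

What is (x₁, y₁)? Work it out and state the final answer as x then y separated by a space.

d=58: √d = [7; 1,1,1,1,1,1,14] (ℓ=7, odd), read p_13/q_13
step 0: (7, 1)  from 7·(1,0) + (0,1)
step 1: (8, 1)  from 1·(7,1) + (1,0)
…
step 4: (38, 5)  from 1·(23,3) + (15,2)
step 5: (61, 8)  from 1·(38,5) + (23,3)
…
step 7: (1447, 190)  from 14·(99,13) + (61,8)
step 8: (1546, 203)  from 1·(1447,190) + (99,13)
step 9: (2993, 393)  from 1·(1546,203) + (1447,190)
step 10: (4539, 596)  from 1·(2993,393) + (1546,203)
…
step 12: (12071, 1585)  from 1·(7532,989) + (4539,596)
step 13: (19603, 2574)  from 1·(12071,1585) + (7532,989)
→ (19603, 2574).  Check: 19603²=384277609, 58·2574²=384277608, difference 1.

19603 2574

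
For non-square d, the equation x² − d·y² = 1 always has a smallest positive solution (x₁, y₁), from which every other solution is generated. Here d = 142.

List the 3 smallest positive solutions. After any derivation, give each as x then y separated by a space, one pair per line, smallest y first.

[11; 1,10,1,22] for √142; ℓ=4 ⇒ convergent index 3
i=0: a=11 ⇒ p=11, q=1
…
i=2: a=10 ⇒ p=131, q=11
i=3: a=1 ⇒ p=143, q=12
fundamental: x₁=143, y₁=12  (since 20449 − 142·144 = 1)
(143+12√142)^2 = 40897 + 3432√142
(143+12√142)^3 = 11696399 + 981540√142

143 12
40897 3432
11696399 981540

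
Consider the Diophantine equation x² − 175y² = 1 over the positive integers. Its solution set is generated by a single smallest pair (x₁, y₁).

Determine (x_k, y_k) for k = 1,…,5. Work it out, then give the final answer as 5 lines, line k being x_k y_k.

[13; 4,2,1,2,4,26] for √175; ℓ=6 ⇒ convergent index 5
i=0: a=13 ⇒ p=13, q=1
…
i=2: a=2 ⇒ p=119, q=9
i=3: a=1 ⇒ p=172, q=13
i=4: a=2 ⇒ p=463, q=35
i=5: a=4 ⇒ p=2024, q=153
fundamental: x₁=2024, y₁=153  (since 4096576 − 175·23409 = 1)
n=2: (2024,153)∘(2024,153) = (2024·2024+175·153·153, 2024·153+153·2024) = (8193151,619344)
n=3: (8193151,619344)∘(2024,153) = (2024·8193151+175·153·619344, 2024·619344+153·8193151) = (33165873224,2507104359)
n=4: (33165873224,2507104359)∘(2024,153) = (2024·33165873224+175·153·2507104359, 2024·2507104359+153·33165873224) = (134255446617601,10148757825888)
n=5: (134255446617601,10148757825888)∘(2024,153) = (2024·134255446617601+175·153·10148757825888, 2024·10148757825888+153·134255446617601) = (543466014742175624,41082169172090265)

2024 153
8193151 619344
33165873224 2507104359
134255446617601 10148757825888
543466014742175624 41082169172090265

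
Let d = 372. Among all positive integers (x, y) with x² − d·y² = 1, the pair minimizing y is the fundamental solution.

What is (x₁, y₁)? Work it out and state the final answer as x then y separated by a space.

[19; 3,2,12,2,3,38] for √372; ℓ=6 ⇒ convergent index 5
step 0: (19, 1)  from 19·(1,0) + (0,1)
step 1: (58, 3)  from 3·(19,1) + (1,0)
step 2: (135, 7)  from 2·(58,3) + (19,1)
…
step 4: (3491, 181)  from 2·(1678,87) + (135,7)
step 5: (12151, 630)  from 3·(3491,181) + (1678,87)
fundamental: x₁=12151, y₁=630  (since 147646801 − 372·396900 = 1)

12151 630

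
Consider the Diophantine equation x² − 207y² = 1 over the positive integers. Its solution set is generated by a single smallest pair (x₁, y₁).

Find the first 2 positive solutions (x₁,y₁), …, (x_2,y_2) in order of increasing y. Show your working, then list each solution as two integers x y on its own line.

1151 80
2649601 184160

[14; 2,1,1,2,1,1,2,28] for √207; ℓ=8 ⇒ convergent index 7
step 0: (14, 1)  from 14·(1,0) + (0,1)
…
step 2: (43, 3)  from 1·(29,2) + (14,1)
step 3: (72, 5)  from 1·(43,3) + (29,2)
step 4: (187, 13)  from 2·(72,5) + (43,3)
…
step 6: (446, 31)  from 1·(259,18) + (187,13)
step 7: (1151, 80)  from 2·(446,31) + (259,18)
(x₁, y₁) = (1151, 80);  1151² − 207·80² = 1 ✓
n=2: (1151,80)∘(1151,80) = (1151·1151+207·80·80, 1151·80+80·1151) = (2649601,184160)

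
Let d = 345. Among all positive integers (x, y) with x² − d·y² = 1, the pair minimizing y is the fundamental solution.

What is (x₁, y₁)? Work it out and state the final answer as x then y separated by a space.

6761 364

√345 → a₀=18, period (1,1,2,1,6,1,2,1,1,36); ℓ=10 even so k=9
k=0  a_k=18  p_k/q_k = 18/1
…
k=2  a_k=1  p_k/q_k = 37/2
…
k=4  a_k=1  p_k/q_k = 130/7
…
k=6  a_k=1  p_k/q_k = 1003/54
…
k=8  a_k=1  p_k/q_k = 3882/209
k=9  a_k=1  p_k/q_k = 6761/364
→ (6761, 364).  Check: 6761²=45711121, 345·364²=45711120, difference 1.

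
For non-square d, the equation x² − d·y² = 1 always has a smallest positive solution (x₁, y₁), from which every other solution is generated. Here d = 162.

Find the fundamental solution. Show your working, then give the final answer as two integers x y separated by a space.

[12; 1,2,1,2,12,2,1,2,1,24] for √162; ℓ=10 ⇒ convergent index 9
a_0=12:  p_0=12·1+0=12,  q_0=12·0+1=1
a_1=1:  p_1=1·12+1=13,  q_1=1·1+0=1
a_2=2:  p_2=2·13+12=38,  q_2=2·1+1=3
…
a_4=2:  p_4=2·51+38=140,  q_4=2·4+3=11
a_5=12:  p_5=12·140+51=1731,  q_5=12·11+4=136
…
a_7=1:  p_7=1·3602+1731=5333,  q_7=1·283+136=419
a_8=2:  p_8=2·5333+3602=14268,  q_8=2·419+283=1121
a_9=1:  p_9=1·14268+5333=19601,  q_9=1·1121+419=1540
fundamental: x₁=19601, y₁=1540  (since 384199201 − 162·2371600 = 1)

19601 1540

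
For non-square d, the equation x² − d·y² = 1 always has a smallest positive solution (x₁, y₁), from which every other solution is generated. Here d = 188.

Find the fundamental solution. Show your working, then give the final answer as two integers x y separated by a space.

4607 336

[13; 1,2,2,6,2,2,1,26] for √188; ℓ=8 ⇒ convergent index 7
i=0: a=13 ⇒ p=13, q=1
…
i=3: a=2 ⇒ p=96, q=7
i=4: a=6 ⇒ p=617, q=45
…
i=6: a=2 ⇒ p=3277, q=239
i=7: a=1 ⇒ p=4607, q=336
→ (4607, 336).  Check: 4607²=21224449, 188·336²=21224448, difference 1.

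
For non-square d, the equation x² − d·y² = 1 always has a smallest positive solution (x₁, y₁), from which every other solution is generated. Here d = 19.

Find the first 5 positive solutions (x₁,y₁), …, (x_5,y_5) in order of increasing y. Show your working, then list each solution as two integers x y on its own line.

√19 = [4; 2,1,3,1,2,8, …], period ℓ=6 (even) → k=5
k=0  a_k=4  p_k/q_k = 4/1
k=1  a_k=2  p_k/q_k = 9/2
k=2  a_k=1  p_k/q_k = 13/3
k=3  a_k=3  p_k/q_k = 48/11
k=4  a_k=1  p_k/q_k = 61/14
k=5  a_k=2  p_k/q_k = 170/39
fundamental: x₁=170, y₁=39  (since 28900 − 19·1521 = 1)
(170+39√19)^2 = 57799 + 13260√19
(170+39√19)^3 = 19651490 + 4508361√19
(170+39√19)^4 = 6681448801 + 1532829480√19
(170+39√19)^5 = 2271672940850 + 521157514839√19

170 39
57799 13260
19651490 4508361
6681448801 1532829480
2271672940850 521157514839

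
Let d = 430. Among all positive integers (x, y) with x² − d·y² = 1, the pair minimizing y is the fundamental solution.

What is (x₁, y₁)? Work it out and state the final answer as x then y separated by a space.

[20; 1,2,1,3,1,…,2,1,40] for √430; ℓ=14 ⇒ convergent index 13
a_0=20:  p_0=20·1+0=20,  q_0=20·0+1=1
a_1=1:  p_1=1·20+1=21,  q_1=1·1+0=1
…
a_3=1:  p_3=1·62+21=83,  q_3=1·3+1=4
a_4=3:  p_4=3·83+62=311,  q_4=3·4+3=15
…
a_8=6:  p_8=6·21794+2675=133439,  q_8=6·1051+129=6435
…
a_10=3:  p_10=3·155233+133439=599138,  q_10=3·7486+6435=28893
…
a_12=2:  p_12=2·754371+599138=2107880,  q_12=2·36379+28893=101651
a_13=1:  p_13=1·2107880+754371=2862251,  q_13=1·101651+36379=138030
fundamental: x₁=2862251, y₁=138030  (since 8192480787001 − 430·19052280900 = 1)

2862251 138030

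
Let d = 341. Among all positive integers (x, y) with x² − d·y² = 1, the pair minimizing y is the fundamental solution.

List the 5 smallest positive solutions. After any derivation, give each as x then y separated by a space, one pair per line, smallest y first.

√341 = [18; 2,6,1,8,2,…,6,2,36, …], period ℓ=14 (even) → k=13
k=0  a_k=18  p_k/q_k = 18/1
k=1  a_k=2  p_k/q_k = 37/2
…
k=3  a_k=1  p_k/q_k = 277/15
…
k=5  a_k=2  p_k/q_k = 5189/281
k=6  a_k=1  p_k/q_k = 7645/414
…
k=8  a_k=1  p_k/q_k = 28124/1523
…
k=10  a_k=8  p_k/q_k = 641940/34763
k=11  a_k=1  p_k/q_k = 718667/38918
k=12  a_k=6  p_k/q_k = 4953942/268271
k=13  a_k=2  p_k/q_k = 10626551/575460
fundamental: x₁=10626551, y₁=575460  (since 112923586155601 − 341·331154211600 = 1)
(10626551+575460√341)^2 = 225847172311201 + 12230310076920√341
(10626551+575460√341)^3 = 4799952989541519968951 + 259932027556408030380√341
(10626551+575460√341)^4 = 102013890481930631287980124801 + 5524361894723138392975161840√341
(10626551+575460√341)^5 = 2168111619829296063734843424848413751 + 117409826833463862093989641643997300√341

10626551 575460
225847172311201 12230310076920
4799952989541519968951 259932027556408030380
102013890481930631287980124801 5524361894723138392975161840
2168111619829296063734843424848413751 117409826833463862093989641643997300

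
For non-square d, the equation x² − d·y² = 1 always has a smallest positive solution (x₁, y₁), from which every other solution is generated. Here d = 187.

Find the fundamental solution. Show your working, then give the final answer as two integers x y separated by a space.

1682 123

d=187: √d = [13; 1,2,13,2,1,26] (ℓ=6, even), read p_5/q_5
k=0  a_k=13  p_k/q_k = 13/1
k=1  a_k=1  p_k/q_k = 14/1
…
k=3  a_k=13  p_k/q_k = 547/40
k=4  a_k=2  p_k/q_k = 1135/83
k=5  a_k=1  p_k/q_k = 1682/123
fundamental: x₁=1682, y₁=123  (since 2829124 − 187·15129 = 1)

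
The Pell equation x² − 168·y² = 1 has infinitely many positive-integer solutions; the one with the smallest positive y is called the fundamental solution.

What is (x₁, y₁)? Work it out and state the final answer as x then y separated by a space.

[12; 1,24] for √168; ℓ=2 ⇒ convergent index 1
i=0: a=12 ⇒ p=12, q=1
i=1: a=1 ⇒ p=13, q=1
fundamental: x₁=13, y₁=1  (since 169 − 168·1 = 1)

13 1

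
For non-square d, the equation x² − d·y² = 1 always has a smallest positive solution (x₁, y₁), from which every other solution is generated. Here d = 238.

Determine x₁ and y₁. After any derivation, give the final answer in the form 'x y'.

11663 756

[15; 2,2,1,14,1,2,2,30] for √238; ℓ=8 ⇒ convergent index 7
a_0=15:  p_0=15·1+0=15,  q_0=15·0+1=1
…
a_4=14:  p_4=14·108+77=1589,  q_4=14·7+5=103
…
a_6=2:  p_6=2·1697+1589=4983,  q_6=2·110+103=323
a_7=2:  p_7=2·4983+1697=11663,  q_7=2·323+110=756
(x₁, y₁) = (11663, 756);  11663² − 238·756² = 1 ✓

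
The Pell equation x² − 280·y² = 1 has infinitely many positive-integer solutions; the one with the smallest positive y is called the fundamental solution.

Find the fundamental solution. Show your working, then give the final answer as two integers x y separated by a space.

d=280: √d = [16; 1,2,1,2,1,32] (ℓ=6, even), read p_5/q_5
k=0  a_k=16  p_k/q_k = 16/1
k=1  a_k=1  p_k/q_k = 17/1
…
k=4  a_k=2  p_k/q_k = 184/11
k=5  a_k=1  p_k/q_k = 251/15
(x₁, y₁) = (251, 15);  251² − 280·15² = 1 ✓

251 15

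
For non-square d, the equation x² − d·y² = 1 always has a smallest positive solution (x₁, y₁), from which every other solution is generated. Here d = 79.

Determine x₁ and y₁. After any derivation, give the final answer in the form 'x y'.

√79 → a₀=8, period (1,7,1,16); ℓ=4 even so k=3
a_0=8:  p_0=8·1+0=8,  q_0=8·0+1=1
…
a_2=7:  p_2=7·9+8=71,  q_2=7·1+1=8
a_3=1:  p_3=1·71+9=80,  q_3=1·8+1=9
(x₁, y₁) = (80, 9);  80² − 79·9² = 1 ✓

80 9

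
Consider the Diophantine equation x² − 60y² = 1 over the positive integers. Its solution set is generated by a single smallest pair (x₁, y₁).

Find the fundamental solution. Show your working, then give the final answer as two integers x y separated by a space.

31 4

√60 → a₀=7, period (1,2,1,14); ℓ=4 even so k=3
i=0: a=7 ⇒ p=7, q=1
i=1: a=1 ⇒ p=8, q=1
i=2: a=2 ⇒ p=23, q=3
i=3: a=1 ⇒ p=31, q=4
→ (31, 4).  Check: 31²=961, 60·4²=960, difference 1.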